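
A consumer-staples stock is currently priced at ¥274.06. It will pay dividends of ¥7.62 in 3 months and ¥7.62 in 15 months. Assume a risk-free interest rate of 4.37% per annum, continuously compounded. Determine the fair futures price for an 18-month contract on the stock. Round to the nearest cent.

PV(dividends) I = 7.62·e^(−0.0437·3/12) + 7.62·e^(−0.0437·15/12)
I = 7.5372 + 7.2149 = 14.7521
F = (S − I)·e^(rT) = (274.06 − 14.7521) · e^(0.0437·18/12)
= 259.3079 · e^0.065550 = 259.3079 × 1.067746 = ¥276.87

¥276.87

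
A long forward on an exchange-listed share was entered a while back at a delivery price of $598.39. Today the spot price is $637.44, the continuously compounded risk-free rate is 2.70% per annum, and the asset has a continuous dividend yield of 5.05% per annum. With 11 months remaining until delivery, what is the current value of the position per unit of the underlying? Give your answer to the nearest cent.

Current fair forward for the remaining 11 months: F = S·e^((r − q)·T), (r − q) = 0.0270 − 0.0505 = -0.0235
F = 637.44 · e^(-0.0235 × 11/12) = 637.44 × 0.978689 = 623.8555
Value of long forward = (F − K)·e^(−rT) = (623.8555 − 598.39) · e^(−0.0270·11/12)
= 25.4655 × 0.975554 = 24.84

$24.84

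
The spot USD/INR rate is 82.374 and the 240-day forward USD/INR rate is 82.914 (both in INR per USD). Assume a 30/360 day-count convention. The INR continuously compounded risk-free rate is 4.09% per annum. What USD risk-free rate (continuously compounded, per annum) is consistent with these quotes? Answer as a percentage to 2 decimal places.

3.11%

F = S·e^((r_INR − r_USD)T) ⇒ r_USD = r_INR − ln(F/S)/T
ln(82.914/82.374) = 0.006534; /(240/360) = 0.009801
r_USD = 0.0409 − 0.009801 = 0.031099
r_USD = 3.11%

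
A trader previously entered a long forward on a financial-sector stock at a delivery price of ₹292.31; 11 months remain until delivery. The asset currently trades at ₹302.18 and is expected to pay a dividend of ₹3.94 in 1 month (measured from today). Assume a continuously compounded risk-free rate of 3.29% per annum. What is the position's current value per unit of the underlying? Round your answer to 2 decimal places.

PV(remaining dividends) I = 3.94·e^(−0.0329·1/12) = 3.9292
Current forward F = (S − I)·e^(rT) = (302.18 − 3.9292)·e^(0.0329·11/12) = 298.2508 × 1.030618 = 307.3826
Value (long) = (F − K)·e^(−rT) = (307.3826 − 292.31) × 0.970292 = 14.6248
Value = ₹14.62

₹14.62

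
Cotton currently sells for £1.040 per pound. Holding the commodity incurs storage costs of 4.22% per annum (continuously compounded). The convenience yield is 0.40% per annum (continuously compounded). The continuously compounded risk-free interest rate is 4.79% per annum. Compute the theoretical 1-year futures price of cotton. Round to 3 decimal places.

£1.134 per pound

Net carry = r + u − y = 0.0479 + 0.0422 − 0.0040 = 0.0861
F = S·e^((r+u−y)T) = 1.040 · e^(0.0861 × 12/12) = 1.040 · e^0.086100
= 1.040 × 1.089915 = £1.134 per pound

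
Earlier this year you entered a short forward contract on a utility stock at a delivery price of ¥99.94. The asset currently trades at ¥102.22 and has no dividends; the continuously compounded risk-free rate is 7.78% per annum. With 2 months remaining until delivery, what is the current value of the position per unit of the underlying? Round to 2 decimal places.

-¥3.57

Current fair forward for the remaining 2 months: F = S·e^(r·T), r = 0.0778
F = 102.22 · e^(0.0778 × 2/12) = 102.22 × 1.013051 = 103.5541
Value of long forward = (F − K)·e^(−rT) = (103.5541 − 99.94) · e^(−0.0778·2/12)
= 3.6141 × 0.987117 = 3.57
Short position value = −(long value) = -¥3.57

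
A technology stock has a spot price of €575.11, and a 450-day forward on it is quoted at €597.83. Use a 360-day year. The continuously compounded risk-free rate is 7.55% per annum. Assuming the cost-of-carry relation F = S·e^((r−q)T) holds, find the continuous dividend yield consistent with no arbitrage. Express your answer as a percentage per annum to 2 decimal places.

4.45%

From F = S·e^((r−q)T): (r − q) = ln(F/S)/T
ln(597.83/575.11) = ln(1.039505) = 0.038745
(r − q) = 0.038745 / (450/360) = 0.030996
q = r − ln(F/S)/T = 0.0755 − 0.030996 = 0.044504
q = 4.45%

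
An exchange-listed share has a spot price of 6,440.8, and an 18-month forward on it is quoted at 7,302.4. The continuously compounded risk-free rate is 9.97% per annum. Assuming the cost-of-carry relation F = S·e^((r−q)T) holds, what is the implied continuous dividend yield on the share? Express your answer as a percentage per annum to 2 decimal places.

1.60%

From F = S·e^((r−q)T): (r − q) = ln(F/S)/T
ln(7302.4/6440.8) = ln(1.133772) = 0.125550
(r − q) = 0.125550 / (18/12) = 0.083700
q = r − ln(F/S)/T = 0.0997 − 0.083700 = 0.016000
q = 1.60%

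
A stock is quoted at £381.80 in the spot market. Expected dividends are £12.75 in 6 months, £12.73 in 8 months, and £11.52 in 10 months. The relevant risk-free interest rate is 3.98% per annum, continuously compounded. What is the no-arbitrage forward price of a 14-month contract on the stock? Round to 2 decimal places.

PV(dividends) I = 12.75·e^(−0.0398·6/12) + 12.73·e^(−0.0398·8/12) + 11.52·e^(−0.0398·10/12)
I = 12.4988 + 12.3967 + 11.1442 = 36.0397
F = (S − I)·e^(rT) = (381.80 − 36.0397) · e^(0.0398·14/12)
= 345.7603 · e^0.046433 = 345.7603 × 1.047528 = £362.19

£362.19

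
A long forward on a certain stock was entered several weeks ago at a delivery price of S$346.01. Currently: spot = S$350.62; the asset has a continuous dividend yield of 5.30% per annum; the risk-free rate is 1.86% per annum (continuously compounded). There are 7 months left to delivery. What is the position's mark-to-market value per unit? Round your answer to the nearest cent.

-S$2.33

Current fair forward for the remaining 7 months: F = S·e^((r − q)·T), (r − q) = 0.0186 − 0.0530 = -0.0344
F = 350.62 · e^(-0.0344 × 7/12) = 350.62 × 0.980133 = 343.6542
Value of long forward = (F − K)·e^(−rT) = (343.6542 − 346.01) · e^(−0.0186·7/12)
= -2.3558 × 0.989209 = -2.33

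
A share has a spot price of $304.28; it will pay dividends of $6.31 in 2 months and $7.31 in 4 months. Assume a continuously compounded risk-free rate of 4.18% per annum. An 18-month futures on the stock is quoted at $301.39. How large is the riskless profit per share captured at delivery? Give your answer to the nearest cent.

$8.23 per share

PV(dividends) I = 6.31·e^(−0.0418·2/12) + 7.31·e^(−0.0418·4/12) = 13.4750
Fair futures F* = (S − I)·e^(rT) = (304.28 − 13.4750)·e^0.062700 = 290.8050 × 1.064707 = 309.6221
Market $301.39 < fair 309.6221: forward underpriced → reverse cash-and-carry (short the stock, invest proceeds at r, pay the dividends, go long the forward).
Profit at T = |F_mkt − F*| = |301.39 − 309.6221| = $8.23 per share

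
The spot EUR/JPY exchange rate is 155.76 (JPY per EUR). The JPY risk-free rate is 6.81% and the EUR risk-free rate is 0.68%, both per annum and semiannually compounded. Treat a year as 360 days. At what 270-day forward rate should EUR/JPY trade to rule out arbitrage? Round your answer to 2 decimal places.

162.95

By covered interest parity, F = S · (1+r_JPY/2)^(2T) / (1+r_EUR/2)^(2T)
= 155.76 × 1.051507 / 1.005104 = 155.76 × 1.046167
F = 162.95 JPY per EUR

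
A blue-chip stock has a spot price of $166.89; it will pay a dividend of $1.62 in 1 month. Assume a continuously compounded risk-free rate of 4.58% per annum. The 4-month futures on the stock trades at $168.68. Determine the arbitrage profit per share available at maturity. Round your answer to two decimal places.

$0.86 per share

PV(dividends) I = 1.62·e^(−0.0458·1/12) = 1.6138
Fair futures F* = (S − I)·e^(rT) = (166.89 − 1.6138)·e^0.015267 = 165.2762 × 1.015384 = 167.8188
Market $168.68 > fair 167.8188: forward overpriced → cash-and-carry (borrow at r, buy the stock and collect the dividends, short the forward).
Profit at T = |F_mkt − F*| = |168.68 − 167.8188| = $0.86 per share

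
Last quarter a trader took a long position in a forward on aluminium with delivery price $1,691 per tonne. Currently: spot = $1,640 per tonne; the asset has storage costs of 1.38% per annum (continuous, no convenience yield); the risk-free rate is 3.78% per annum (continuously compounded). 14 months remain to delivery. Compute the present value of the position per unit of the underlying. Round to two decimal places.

Current fair forward for the remaining 14 months: F = S·e^((r + u)·T), (r + u) = 0.0378 + 0.0138 = 0.0516
F = 1640 · e^(0.0516 × 14/12) = 1640 × 1.06204894 = 1741.7603
Value of long forward = (F − K)·e^(−rT) = (1741.7603 − 1691) · e^(−0.0378·14/12)
= 50.7603 × 0.95685827 = 48.57

$48.57 per tonne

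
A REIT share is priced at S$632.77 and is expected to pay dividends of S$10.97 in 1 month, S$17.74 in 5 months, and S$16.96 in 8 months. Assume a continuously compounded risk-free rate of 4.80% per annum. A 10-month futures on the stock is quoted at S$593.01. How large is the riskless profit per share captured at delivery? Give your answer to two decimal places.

PV(dividends) I = 10.97·e^(−0.0480·1/12) + 17.74·e^(−0.0480·5/12) + 16.96·e^(−0.0480·8/12) = 44.7408
Fair futures F* = (S − I)·e^(rT) = (632.77 − 44.7408)·e^0.040000 = 588.0292 × 1.040811 = 612.0273
Market S$593.01 < fair 612.0273: forward underpriced → reverse cash-and-carry (short the stock, invest proceeds at r, pay the dividends, go long the forward).
Profit at T = |F_mkt − F*| = |593.01 − 612.0273| = S$19.02 per share

S$19.02 per share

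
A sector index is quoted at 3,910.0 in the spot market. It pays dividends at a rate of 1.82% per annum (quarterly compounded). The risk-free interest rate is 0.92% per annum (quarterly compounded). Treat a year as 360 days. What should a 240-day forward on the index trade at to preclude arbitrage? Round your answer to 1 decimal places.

3,886.7

F = S · (1+r/4)^(4T) / (1+q/4)^(4T)
= 3910.0 × 1.006145 / 1.012179 = 3910.0 × 0.994039
F = 3,886.7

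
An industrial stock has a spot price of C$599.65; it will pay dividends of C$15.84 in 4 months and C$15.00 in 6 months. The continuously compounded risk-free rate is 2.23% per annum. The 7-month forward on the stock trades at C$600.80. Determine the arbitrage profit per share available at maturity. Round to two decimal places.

C$24.26 per share

PV(dividends) I = 15.84·e^(−0.0223·4/12) + 15.00·e^(−0.0223·6/12) = 30.5564
Fair forward F* = (S − I)·e^(rT) = (599.65 − 30.5564)·e^0.013008 = 569.0936 × 1.013093 = 576.5447
Market C$600.80 > fair 576.5447: forward overpriced → cash-and-carry (borrow at r, buy the stock and collect the dividends, short the forward).
Profit at T = |F_mkt − F*| = |600.80 − 576.5447| = C$24.26 per share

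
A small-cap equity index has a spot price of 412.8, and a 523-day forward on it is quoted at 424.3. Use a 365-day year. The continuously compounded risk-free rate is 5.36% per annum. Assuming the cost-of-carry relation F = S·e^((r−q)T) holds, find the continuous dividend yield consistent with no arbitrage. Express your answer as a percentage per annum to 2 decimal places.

3.44%

From F = S·e^((r−q)T): (r − q) = ln(F/S)/T
ln(424.3/412.8) = ln(1.027859) = 0.027478
(r − q) = 0.027478 / (523/365) = 0.019177
q = r − ln(F/S)/T = 0.0536 − 0.019177 = 0.034423
q = 3.44%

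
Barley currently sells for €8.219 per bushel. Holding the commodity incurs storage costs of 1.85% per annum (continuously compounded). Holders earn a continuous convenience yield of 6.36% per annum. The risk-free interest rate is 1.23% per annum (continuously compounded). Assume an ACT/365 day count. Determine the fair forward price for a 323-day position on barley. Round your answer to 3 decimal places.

Net carry = r + u − y = 0.0123 + 0.0185 − 0.0636 = -0.0328
F = S·e^((r+u−y)T) = 8.219 · e^(-0.0328 × 323/365) = 8.219 · e^-0.029026
= 8.219 × 0.971391 = €7.984 per bushel

€7.984 per bushel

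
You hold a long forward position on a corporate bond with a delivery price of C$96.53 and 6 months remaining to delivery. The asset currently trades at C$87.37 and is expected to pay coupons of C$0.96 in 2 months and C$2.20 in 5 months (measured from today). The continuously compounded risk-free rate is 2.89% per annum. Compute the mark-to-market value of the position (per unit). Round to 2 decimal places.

PV(remaining coupons) I = 0.96·e^(−0.0289·2/12) + 2.20·e^(−0.0289·5/12) = 3.1291
Current forward F = (S − I)·e^(rT) = (87.37 − 3.1291)·e^(0.0289·6/12) = 84.2409 × 1.014555 = 85.4670
Value (long) = (F − K)·e^(−rT) = (85.4670 − 96.53) × 0.985654 = -10.9043
Value = -C$10.90

-C$10.90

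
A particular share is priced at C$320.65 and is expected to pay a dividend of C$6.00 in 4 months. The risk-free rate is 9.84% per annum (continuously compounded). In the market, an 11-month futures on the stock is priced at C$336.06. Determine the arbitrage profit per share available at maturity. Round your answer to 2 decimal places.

C$8.50 per share

PV(dividends) I = 6.00·e^(−0.0984·4/12) = 5.8064
Fair futures F* = (S − I)·e^(rT) = (320.65 − 5.8064)·e^0.090200 = 314.8436 × 1.094393 = 344.5626
Market C$336.06 < fair 344.5626: forward underpriced → reverse cash-and-carry (short the stock, invest proceeds at r, pay the dividends, go long the forward).
Profit at T = |F_mkt − F*| = |336.06 − 344.5626| = C$8.50 per share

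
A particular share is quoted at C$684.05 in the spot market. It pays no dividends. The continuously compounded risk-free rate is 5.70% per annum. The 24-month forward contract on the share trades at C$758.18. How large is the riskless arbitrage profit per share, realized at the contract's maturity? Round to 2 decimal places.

Fair forward: F* = S·e^(carry·T), with carry = r = 0.0570
F* = 684.05 · e^(0.0570 × 24/12) = 684.05 · e^0.114000 = 684.05 × 1.120752 = C$766.6504
Market C$758.18 < fair C$766.6504: forward underpriced → reverse cash-and-carry (short spot, go long the forward).
At maturity, profit = |F_mkt − F*| = |758.18 − 766.6504| = C$8.47 per share

C$8.47 per share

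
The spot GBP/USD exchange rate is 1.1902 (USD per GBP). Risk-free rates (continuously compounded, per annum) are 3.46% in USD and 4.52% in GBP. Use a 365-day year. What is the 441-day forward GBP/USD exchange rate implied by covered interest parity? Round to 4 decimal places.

1.1751

F = S·e^((r_USD − r_GBP)T) = 1.1902 · e^((0.0346 − 0.0452) × 441/365)
= 1.1902 · e^-0.012807 = 1.1902 × 0.987275
F = 1.1751 USD per GBP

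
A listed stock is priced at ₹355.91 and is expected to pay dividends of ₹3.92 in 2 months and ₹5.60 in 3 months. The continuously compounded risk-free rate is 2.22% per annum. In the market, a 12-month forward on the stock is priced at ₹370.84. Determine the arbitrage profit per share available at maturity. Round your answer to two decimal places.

PV(dividends) I = 3.92·e^(−0.0222·2/12) + 5.60·e^(−0.0222·3/12) = 9.4745
Fair forward F* = (S − I)·e^(rT) = (355.91 − 9.4745)·e^0.022200 = 346.4355 × 1.022448 = 354.2123
Market ₹370.84 > fair 354.2123: forward overpriced → cash-and-carry (borrow at r, buy the stock and collect the dividends, short the forward).
Profit at T = |F_mkt − F*| = |370.84 − 354.2123| = ₹16.63 per share

₹16.63 per share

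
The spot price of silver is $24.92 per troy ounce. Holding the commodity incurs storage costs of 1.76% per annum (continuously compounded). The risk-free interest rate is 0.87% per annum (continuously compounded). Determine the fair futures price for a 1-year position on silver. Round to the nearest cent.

Net carry = r + u − y = 0.0087 + 0.0176 − 0.0000 = 0.0263
F = S·e^((r+u−y)T) = 24.92 · e^(0.0263 × 1) = 24.92 · e^0.026300
= 24.92 × 1.026649 = $25.58 per troy ounce

$25.58 per troy ounce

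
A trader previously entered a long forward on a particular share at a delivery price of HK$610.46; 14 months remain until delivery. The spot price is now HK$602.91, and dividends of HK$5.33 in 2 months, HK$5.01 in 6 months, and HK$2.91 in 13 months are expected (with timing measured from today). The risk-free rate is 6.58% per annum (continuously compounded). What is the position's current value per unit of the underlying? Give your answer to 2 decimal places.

PV(remaining dividends) I = 5.33·e^(−0.0658·2/12) + 5.01·e^(−0.0658·6/12) + 2.91·e^(−0.0658·13/12) = 12.8295
Current forward F = (S − I)·e^(rT) = (602.91 − 12.8295)·e^(0.0658·14/12) = 590.0805 × 1.079790 = 637.1630
Value (long) = (F − K)·e^(−rT) = (637.1630 − 610.46) × 0.926106 = 24.7298
Value = HK$24.73

HK$24.73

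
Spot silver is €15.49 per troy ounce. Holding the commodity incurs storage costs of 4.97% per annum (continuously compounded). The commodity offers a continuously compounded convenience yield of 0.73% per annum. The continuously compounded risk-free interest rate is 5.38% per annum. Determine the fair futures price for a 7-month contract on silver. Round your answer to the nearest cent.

Net carry = r + u − y = 0.0538 + 0.0497 − 0.0073 = 0.0962
F = S·e^((r+u−y)T) = 15.49 · e^(0.0962 × 7/12) = 15.49 · e^0.056117
= 15.49 × 1.057721 = €16.38 per troy ounce

€16.38 per troy ounce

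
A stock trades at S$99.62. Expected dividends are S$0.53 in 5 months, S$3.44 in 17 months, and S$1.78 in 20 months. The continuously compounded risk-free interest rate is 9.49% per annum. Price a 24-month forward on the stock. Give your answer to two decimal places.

PV(dividends) I = 0.53·e^(−0.0949·5/12) + 3.44·e^(−0.0949·17/12) + 1.78·e^(−0.0949·20/12)
I = 0.5095 + 3.0073 + 1.5196 = 5.0364
F = (S − I)·e^(rT) = (99.62 − 5.0364) · e^(0.0949·24/12)
= 94.5836 · e^0.189800 = 94.5836 × 1.209008 = S$114.35

S$114.35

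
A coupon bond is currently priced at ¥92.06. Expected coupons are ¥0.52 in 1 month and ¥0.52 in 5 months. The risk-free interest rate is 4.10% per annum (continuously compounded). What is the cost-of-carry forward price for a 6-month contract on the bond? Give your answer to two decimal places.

PV(coupons) I = 0.52·e^(−0.0410·1/12) + 0.52·e^(−0.0410·5/12)
I = 0.5182 + 0.5112 = 1.0294
F = (S − I)·e^(rT) = (92.06 − 1.0294) · e^(0.0410·6/12)
= 91.0306 · e^0.020500 = 91.0306 × 1.020712 = ¥92.92

¥92.92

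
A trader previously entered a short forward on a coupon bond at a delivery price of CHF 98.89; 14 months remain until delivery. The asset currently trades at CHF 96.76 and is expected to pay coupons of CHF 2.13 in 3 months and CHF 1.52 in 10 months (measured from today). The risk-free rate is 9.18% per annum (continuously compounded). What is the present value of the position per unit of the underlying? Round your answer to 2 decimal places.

-CHF 4.42

PV(remaining coupons) I = 2.13·e^(−0.0918·3/12) + 1.52·e^(−0.0918·10/12) = 3.4897
Current forward F = (S − I)·e^(rT) = (96.76 − 3.4897)·e^(0.0918·14/12) = 93.2703 × 1.113046 = 103.8141
Value (long) = (F − K)·e^(−rT) = (103.8141 − 98.89) × 0.898436 = 4.4240
Short position value = −(long value) = -CHF 4.42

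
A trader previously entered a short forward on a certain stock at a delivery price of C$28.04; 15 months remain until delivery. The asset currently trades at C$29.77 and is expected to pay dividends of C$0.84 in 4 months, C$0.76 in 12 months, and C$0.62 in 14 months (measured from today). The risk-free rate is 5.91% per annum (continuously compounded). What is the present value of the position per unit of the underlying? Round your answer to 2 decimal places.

PV(remaining dividends) I = 0.84·e^(−0.0591·4/12) + 0.76·e^(−0.0591·12/12) + 0.62·e^(−0.0591·14/12) = 2.1187
Current forward F = (S − I)·e^(rT) = (29.77 − 2.1187)·e^(0.0591·15/12) = 27.6513 × 1.076672 = 29.7714
Value (long) = (F − K)·e^(−rT) = (29.7714 − 28.04) × 0.928788 = 1.6081
Short position value = −(long value) = -C$1.61

-C$1.61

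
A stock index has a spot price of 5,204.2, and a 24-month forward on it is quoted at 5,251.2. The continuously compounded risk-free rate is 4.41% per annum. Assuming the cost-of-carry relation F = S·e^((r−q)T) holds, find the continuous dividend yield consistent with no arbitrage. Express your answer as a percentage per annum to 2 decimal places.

From F = S·e^((r−q)T): (r − q) = ln(F/S)/T
ln(5251.2/5204.2) = ln(1.009031) = 0.008990
(r − q) = 0.008990 / (24/12) = 0.004495
q = r − ln(F/S)/T = 0.0441 − 0.004495 = 0.039605
q = 3.96%

3.96%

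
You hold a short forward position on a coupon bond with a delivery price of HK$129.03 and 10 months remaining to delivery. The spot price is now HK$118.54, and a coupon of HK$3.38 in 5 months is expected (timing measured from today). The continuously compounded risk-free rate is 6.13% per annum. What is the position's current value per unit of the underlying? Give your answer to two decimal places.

PV(remaining coupons) I = 3.38·e^(−0.0613·5/12) = 3.2948
Current forward F = (S − I)·e^(rT) = (118.54 − 3.2948)·e^(0.0613·10/12) = 115.2452 × 1.052411 = 121.2853
Value (long) = (F − K)·e^(−rT) = (121.2853 − 129.03) × 0.950199 = -7.3590
Short position value = −(long value) = HK$7.36

HK$7.36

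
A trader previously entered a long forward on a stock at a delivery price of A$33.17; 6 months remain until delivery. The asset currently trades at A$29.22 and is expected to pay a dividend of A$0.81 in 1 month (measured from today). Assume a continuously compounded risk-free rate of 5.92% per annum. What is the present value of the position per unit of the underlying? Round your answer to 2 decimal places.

PV(remaining dividends) I = 0.81·e^(−0.0592·1/12) = 0.8060
Current forward F = (S − I)·e^(rT) = (29.22 − 0.8060)·e^(0.0592·6/12) = 28.4140 × 1.030042 = 29.2676
Value (long) = (F − K)·e^(−rT) = (29.2676 − 33.17) × 0.970834 = -3.7886
Value = -A$3.79

-A$3.79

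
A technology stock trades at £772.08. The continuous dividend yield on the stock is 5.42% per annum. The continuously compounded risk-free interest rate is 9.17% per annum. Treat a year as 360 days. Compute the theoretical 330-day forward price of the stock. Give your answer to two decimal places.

£799.08

F = S·e^((r − q)T) = 772.08 · e^((0.0917 − 0.0542) × 330/360)
= 772.08 · e^0.034375 = 772.08 × 1.034973
F = £799.08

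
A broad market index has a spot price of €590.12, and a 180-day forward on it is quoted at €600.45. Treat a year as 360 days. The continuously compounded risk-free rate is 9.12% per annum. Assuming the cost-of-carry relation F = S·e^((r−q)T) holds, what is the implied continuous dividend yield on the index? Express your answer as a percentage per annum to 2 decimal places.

5.65%

From F = S·e^((r−q)T): (r − q) = ln(F/S)/T
ln(600.45/590.12) = ln(1.017505) = 0.017354
(r − q) = 0.017354 / (180/360) = 0.034708
q = r − ln(F/S)/T = 0.0912 − 0.034708 = 0.056492
q = 5.65%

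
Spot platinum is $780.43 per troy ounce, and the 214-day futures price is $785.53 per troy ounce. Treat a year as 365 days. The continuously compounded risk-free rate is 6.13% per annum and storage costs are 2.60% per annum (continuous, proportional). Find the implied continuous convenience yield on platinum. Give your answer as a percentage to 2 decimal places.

F = S·e^((r+u−y)T) ⇒ (r+u−y) = ln(F/S)/T
ln(785.53/780.43) = 0.006514; /T ⇒ 0.011110
y = r + u − ln(F/S)/T = 0.0613 + 0.0260 − 0.011110 = 0.076190
y = 7.62%

7.62%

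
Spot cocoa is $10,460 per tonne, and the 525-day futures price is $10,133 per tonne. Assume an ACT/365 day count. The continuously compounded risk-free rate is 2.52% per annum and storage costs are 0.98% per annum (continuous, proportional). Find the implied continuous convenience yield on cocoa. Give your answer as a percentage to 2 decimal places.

5.71%

F = S·e^((r+u−y)T) ⇒ (r+u−y) = ln(F/S)/T
ln(10133/10460) = -0.031761; /T ⇒ -0.022081
y = r + u − ln(F/S)/T = 0.0252 + 0.0098 + 0.022081 = 0.057081
y = 5.71%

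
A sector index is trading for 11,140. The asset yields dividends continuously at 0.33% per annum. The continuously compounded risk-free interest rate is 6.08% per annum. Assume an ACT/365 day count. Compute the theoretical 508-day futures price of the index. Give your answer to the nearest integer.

12,068

F = S·e^((r − q)T) = 11140 · e^((0.0608 − 0.0033) × 508/365)
= 11140 · e^0.080027 = 11140 × 1.083316
F = 12,068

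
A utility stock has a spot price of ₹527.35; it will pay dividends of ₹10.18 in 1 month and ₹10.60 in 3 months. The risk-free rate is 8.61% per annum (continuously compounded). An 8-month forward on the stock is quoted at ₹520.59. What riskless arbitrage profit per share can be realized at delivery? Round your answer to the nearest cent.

PV(dividends) I = 10.18·e^(−0.0861·1/12) + 10.60·e^(−0.0861·3/12) = 20.4815
Fair forward F* = (S − I)·e^(rT) = (527.35 − 20.4815)·e^0.057400 = 506.8685 × 1.059079 = 536.8138
Market ₹520.59 < fair 536.8138: forward underpriced → reverse cash-and-carry (short the stock, invest proceeds at r, pay the dividends, go long the forward).
Profit at T = |F_mkt − F*| = |520.59 − 536.8138| = ₹16.22 per share

₹16.22 per share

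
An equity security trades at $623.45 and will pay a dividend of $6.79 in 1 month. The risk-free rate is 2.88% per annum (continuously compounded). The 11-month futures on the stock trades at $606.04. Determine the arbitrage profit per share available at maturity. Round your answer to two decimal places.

PV(dividends) I = 6.79·e^(−0.0288·1/12) = 6.7737
Fair futures F* = (S − I)·e^(rT) = (623.45 − 6.7737)·e^0.026400 = 616.6763 × 1.026752 = 633.1736
Market $606.04 < fair 633.1736: forward underpriced → reverse cash-and-carry (short the stock, invest proceeds at r, pay the dividends, go long the forward).
Profit at T = |F_mkt − F*| = |606.04 − 633.1736| = $27.13 per share

$27.13 per share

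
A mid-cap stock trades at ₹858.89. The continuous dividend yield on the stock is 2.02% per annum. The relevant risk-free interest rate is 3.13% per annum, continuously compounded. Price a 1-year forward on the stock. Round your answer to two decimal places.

₹868.48

F = S·e^((r − q)T) = 858.89 · e^((0.0313 − 0.0202) × 1)
= 858.89 · e^0.011100 = 858.89 × 1.011162
F = ₹868.48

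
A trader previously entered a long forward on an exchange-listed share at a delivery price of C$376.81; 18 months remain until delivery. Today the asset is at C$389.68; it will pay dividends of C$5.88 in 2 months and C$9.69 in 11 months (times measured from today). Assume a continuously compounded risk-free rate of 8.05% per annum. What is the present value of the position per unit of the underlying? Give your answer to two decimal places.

C$40.93

PV(remaining dividends) I = 5.88·e^(−0.0805·2/12) + 9.69·e^(−0.0805·11/12) = 14.8023
Current forward F = (S − I)·e^(rT) = (389.68 − 14.8023)·e^(0.0805·18/12) = 374.8777 × 1.128343 = 422.9906
Value (long) = (F − K)·e^(−rT) = (422.9906 − 376.81) × 0.886255 = 40.9278
Value = C$40.93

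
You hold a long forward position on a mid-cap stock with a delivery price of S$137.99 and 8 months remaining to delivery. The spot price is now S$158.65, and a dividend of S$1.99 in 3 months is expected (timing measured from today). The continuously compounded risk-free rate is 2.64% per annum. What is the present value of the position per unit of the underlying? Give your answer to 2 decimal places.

S$21.09

PV(remaining dividends) I = 1.99·e^(−0.0264·3/12) = 1.9769
Current forward F = (S − I)·e^(rT) = (158.65 − 1.9769)·e^(0.0264·8/12) = 156.6731 × 1.017756 = 159.4550
Value (long) = (F − K)·e^(−rT) = (159.4550 − 137.99) × 0.982554 = 21.0905
Value = S$21.09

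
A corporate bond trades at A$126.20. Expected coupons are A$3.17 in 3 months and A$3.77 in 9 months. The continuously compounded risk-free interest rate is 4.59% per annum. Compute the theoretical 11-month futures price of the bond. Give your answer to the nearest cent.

A$124.56

PV(coupons) I = 3.17·e^(−0.0459·3/12) + 3.77·e^(−0.0459·9/12)
I = 3.1338 + 3.6424 = 6.7762
F = (S − I)·e^(rT) = (126.20 − 6.7762) · e^(0.0459·11/12)
= 119.4238 · e^0.042075 = 119.4238 × 1.042973 = A$124.56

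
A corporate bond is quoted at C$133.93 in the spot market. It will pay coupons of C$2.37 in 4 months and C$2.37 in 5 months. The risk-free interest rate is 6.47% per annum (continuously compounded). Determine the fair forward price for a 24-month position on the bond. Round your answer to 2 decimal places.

PV(coupons) I = 2.37·e^(−0.0647·4/12) + 2.37·e^(−0.0647·5/12)
I = 2.3194 + 2.3070 = 4.6264
F = (S − I)·e^(rT) = (133.93 − 4.6264) · e^(0.0647·24/12)
= 129.3036 · e^0.129400 = 129.3036 × 1.138145 = C$147.17

C$147.17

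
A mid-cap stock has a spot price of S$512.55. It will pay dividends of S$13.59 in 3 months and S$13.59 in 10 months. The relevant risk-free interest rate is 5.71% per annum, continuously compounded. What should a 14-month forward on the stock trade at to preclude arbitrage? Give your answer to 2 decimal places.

S$519.69

PV(dividends) I = 13.59·e^(−0.0571·3/12) + 13.59·e^(−0.0571·10/12)
I = 13.3974 + 12.9585 = 26.3559
F = (S − I)·e^(rT) = (512.55 − 26.3559) · e^(0.0571·14/12)
= 486.1941 · e^0.066617 = 486.1941 × 1.068886 = S$519.69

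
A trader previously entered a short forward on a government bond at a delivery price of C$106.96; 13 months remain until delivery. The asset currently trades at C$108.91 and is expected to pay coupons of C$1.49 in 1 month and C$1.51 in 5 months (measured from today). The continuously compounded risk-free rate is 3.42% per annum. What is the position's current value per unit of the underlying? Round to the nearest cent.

PV(remaining coupons) I = 1.49·e^(−0.0342·1/12) + 1.51·e^(−0.0342·5/12) = 2.9744
Current forward F = (S − I)·e^(rT) = (108.91 − 2.9744)·e^(0.0342·13/12) = 105.9356 × 1.037745 = 109.9341
Value (long) = (F − K)·e^(−rT) = (109.9341 − 106.96) × 0.963628 = 2.8659
Short position value = −(long value) = -C$2.87

-C$2.87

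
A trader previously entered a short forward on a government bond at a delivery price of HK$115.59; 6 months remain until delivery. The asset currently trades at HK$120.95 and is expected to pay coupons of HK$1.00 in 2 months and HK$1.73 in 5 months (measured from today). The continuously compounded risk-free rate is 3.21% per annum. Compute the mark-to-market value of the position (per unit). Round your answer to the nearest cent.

PV(remaining coupons) I = 1.00·e^(−0.0321·2/12) + 1.73·e^(−0.0321·5/12) = 2.7017
Current forward F = (S − I)·e^(rT) = (120.95 − 2.7017)·e^(0.0321·6/12) = 118.2483 × 1.016179 = 120.1614
Value (long) = (F − K)·e^(−rT) = (120.1614 − 115.59) × 0.984078 = 4.4986
Short position value = −(long value) = -HK$4.50

-HK$4.50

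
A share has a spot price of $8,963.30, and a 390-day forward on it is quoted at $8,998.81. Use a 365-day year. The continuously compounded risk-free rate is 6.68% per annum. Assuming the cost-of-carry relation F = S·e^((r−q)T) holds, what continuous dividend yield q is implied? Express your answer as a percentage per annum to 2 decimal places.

From F = S·e^((r−q)T): (r − q) = ln(F/S)/T
ln(8998.81/8963.30) = ln(1.003962) = 0.003954
(r − q) = 0.003954 / (390/365) = 0.003701
q = r − ln(F/S)/T = 0.0668 − 0.003701 = 0.063099
q = 6.31%

6.31%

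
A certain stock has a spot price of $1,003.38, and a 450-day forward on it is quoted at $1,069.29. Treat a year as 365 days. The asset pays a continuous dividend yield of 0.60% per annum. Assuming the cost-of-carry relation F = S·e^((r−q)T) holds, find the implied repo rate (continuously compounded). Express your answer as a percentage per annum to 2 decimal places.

5.76%

From F = S·e^((r−q)T): (r − q) = ln(F/S)/T
ln(1069.29/1003.38) = ln(1.065688) = 0.063621
(r − q) = 0.063621 / (450/365) = 0.051604
r = ln(F/S)/T + q = 0.051604 + 0.0060 = 0.057604
r = 5.76%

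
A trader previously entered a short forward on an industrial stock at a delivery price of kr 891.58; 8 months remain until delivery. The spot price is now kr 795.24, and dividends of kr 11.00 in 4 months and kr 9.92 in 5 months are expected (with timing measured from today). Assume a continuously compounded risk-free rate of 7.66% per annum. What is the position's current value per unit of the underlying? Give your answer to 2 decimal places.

kr 72.28

PV(remaining dividends) I = 11.00·e^(−0.0766·4/12) + 9.92·e^(−0.0766·5/12) = 20.3311
Current forward F = (S − I)·e^(rT) = (795.24 − 20.3311)·e^(0.0766·8/12) = 774.9089 × 1.052393 = 815.5087
Value (long) = (F − K)·e^(−rT) = (815.5087 − 891.58) × 0.950215 = -72.2841
Short position value = −(long value) = kr 72.28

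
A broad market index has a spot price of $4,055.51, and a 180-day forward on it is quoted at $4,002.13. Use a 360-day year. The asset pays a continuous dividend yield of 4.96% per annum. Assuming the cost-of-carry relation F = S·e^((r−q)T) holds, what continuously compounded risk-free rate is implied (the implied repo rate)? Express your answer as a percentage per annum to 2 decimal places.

2.31%

From F = S·e^((r−q)T): (r − q) = ln(F/S)/T
ln(4002.13/4055.51) = ln(0.986838) = -0.013249
(r − q) = -0.013249 / (180/360) = -0.026498
r = ln(F/S)/T + q = -0.026498 + 0.0496 = 0.023102
r = 2.31%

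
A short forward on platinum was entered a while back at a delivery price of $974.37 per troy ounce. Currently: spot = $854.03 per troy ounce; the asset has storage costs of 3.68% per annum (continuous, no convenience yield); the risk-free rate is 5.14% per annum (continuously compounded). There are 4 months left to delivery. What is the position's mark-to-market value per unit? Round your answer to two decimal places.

Current fair forward for the remaining 4 months: F = S·e^((r + u)·T), (r + u) = 0.0514 + 0.0368 = 0.0882
F = 854.03 · e^(0.0882 × 4/12) = 854.03 × 1.029836 = 879.5108
Value of long forward = (F − K)·e^(−rT) = (879.5108 − 974.37) · e^(−0.0514·4/12)
= -94.8592 × 0.983013 = -93.25
Short position value = −(long value) = $93.25

$93.25 per troy ounce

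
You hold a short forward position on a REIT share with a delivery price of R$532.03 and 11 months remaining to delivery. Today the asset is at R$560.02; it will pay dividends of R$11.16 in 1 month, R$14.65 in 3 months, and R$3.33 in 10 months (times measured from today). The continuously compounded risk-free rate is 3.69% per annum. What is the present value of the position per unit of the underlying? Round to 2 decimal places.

-R$16.81

PV(remaining dividends) I = 11.16·e^(−0.0369·1/12) + 14.65·e^(−0.0369·3/12) + 3.33·e^(−0.0369·10/12) = 28.8704
Current forward F = (S − I)·e^(rT) = (560.02 − 28.8704)·e^(0.0369·11/12) = 531.1496 × 1.034404 = 549.4233
Value (long) = (F − K)·e^(−rT) = (549.4233 − 532.03) × 0.966741 = 16.8148
Short position value = −(long value) = -R$16.81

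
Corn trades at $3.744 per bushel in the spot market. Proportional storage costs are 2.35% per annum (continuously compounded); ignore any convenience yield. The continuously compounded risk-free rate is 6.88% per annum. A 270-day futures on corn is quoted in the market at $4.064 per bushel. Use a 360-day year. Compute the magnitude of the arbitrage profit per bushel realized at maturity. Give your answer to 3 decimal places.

$0.052 per bushel

Fair futures: F* = S·e^(carry·T), with carry = (r + u) = 0.0688 + 0.0235 = 0.0923
F* = 3.744 · e^(0.0923 × 270/360) = 3.744 · e^0.069225 = 3.744 × 1.071677 = $4.0124
Market $4.064 > fair $4.0124: forward overpriced → cash-and-carry (buy spot, short the forward).
At maturity, profit = |F_mkt − F*| = |4.064 − 4.0124| = $0.052 per bushel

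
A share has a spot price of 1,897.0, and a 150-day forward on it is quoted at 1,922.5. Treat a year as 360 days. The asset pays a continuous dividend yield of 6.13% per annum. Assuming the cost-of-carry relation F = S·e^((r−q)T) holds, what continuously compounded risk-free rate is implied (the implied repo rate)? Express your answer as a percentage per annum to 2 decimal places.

From F = S·e^((r−q)T): (r − q) = ln(F/S)/T
ln(1922.5/1897.0) = ln(1.013442) = 0.013352
(r − q) = 0.013352 / (150/360) = 0.032045
r = ln(F/S)/T + q = 0.032045 + 0.0613 = 0.093345
r = 9.33%

9.33%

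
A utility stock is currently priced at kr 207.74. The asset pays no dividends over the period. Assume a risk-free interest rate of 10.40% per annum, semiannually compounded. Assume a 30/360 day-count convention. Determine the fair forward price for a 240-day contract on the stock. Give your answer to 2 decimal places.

kr 222.27

F = S · (1+r/2)^(2T)
= 207.74 × 1.069927
F = kr 222.27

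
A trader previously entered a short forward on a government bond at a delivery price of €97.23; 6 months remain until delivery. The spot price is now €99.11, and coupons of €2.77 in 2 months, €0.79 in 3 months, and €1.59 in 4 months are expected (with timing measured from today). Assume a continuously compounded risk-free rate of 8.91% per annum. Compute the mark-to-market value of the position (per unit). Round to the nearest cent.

-€1.07

PV(remaining coupons) I = 2.77·e^(−0.0891·2/12) + 0.79·e^(−0.0891·3/12) + 1.59·e^(−0.0891·4/12) = 5.0452
Current forward F = (S − I)·e^(rT) = (99.11 − 5.0452)·e^(0.0891·6/12) = 94.0648 × 1.045557 = 98.3501
Value (long) = (F − K)·e^(−rT) = (98.3501 − 97.23) × 0.956428 = 1.0713
Short position value = −(long value) = -€1.07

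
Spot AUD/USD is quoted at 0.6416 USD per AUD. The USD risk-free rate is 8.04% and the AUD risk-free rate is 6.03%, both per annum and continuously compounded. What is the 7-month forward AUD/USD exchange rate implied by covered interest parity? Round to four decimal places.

F = S·e^((r_USD − r_AUD)T) = 0.6416 · e^((0.0804 − 0.0603) × 7/12)
= 0.6416 · e^0.011725 = 0.6416 × 1.011794
F = 0.6492 USD per AUD

0.6492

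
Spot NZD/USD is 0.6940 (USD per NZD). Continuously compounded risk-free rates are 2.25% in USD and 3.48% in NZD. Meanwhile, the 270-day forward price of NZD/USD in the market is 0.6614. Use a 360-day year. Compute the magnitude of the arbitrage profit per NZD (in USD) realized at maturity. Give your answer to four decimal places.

Fair forward: F* = S·e^(carry·T), with carry = (r_USD − r_NZD) = 0.0225 − 0.0348 = -0.0123
F* = 0.6940 · e^(-0.0123 × 270/360) = 0.6940 · e^-0.009225 = 0.6940 × 0.990817 = 0.6876
Market 0.6614 < fair 0.6876: forward underpriced → reverse cash-and-carry (short spot, go long the forward).
At maturity, profit = |F_mkt − F*| = |0.6614 − 0.6876| = 0.0262 per NZD (in USD)

0.0262 per NZD (in USD)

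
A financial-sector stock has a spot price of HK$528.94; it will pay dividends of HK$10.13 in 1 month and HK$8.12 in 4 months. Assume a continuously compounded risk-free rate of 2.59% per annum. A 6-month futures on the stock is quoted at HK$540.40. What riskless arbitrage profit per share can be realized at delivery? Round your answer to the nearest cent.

PV(dividends) I = 10.13·e^(−0.0259·1/12) + 8.12·e^(−0.0259·4/12) = 18.1584
Fair futures F* = (S − I)·e^(rT) = (528.94 − 18.1584)·e^0.012950 = 510.7816 × 1.013034 = 517.4391
Market HK$540.40 > fair 517.4391: forward overpriced → cash-and-carry (borrow at r, buy the stock and collect the dividends, short the forward).
Profit at T = |F_mkt − F*| = |540.40 − 517.4391| = HK$22.96 per share

HK$22.96 per share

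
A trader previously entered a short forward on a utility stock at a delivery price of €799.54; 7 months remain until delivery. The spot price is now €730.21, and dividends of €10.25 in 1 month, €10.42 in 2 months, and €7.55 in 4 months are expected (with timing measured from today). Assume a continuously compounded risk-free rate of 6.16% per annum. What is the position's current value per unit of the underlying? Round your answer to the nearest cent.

PV(remaining dividends) I = 10.25·e^(−0.0616·1/12) + 10.42·e^(−0.0616·2/12) + 7.55·e^(−0.0616·4/12) = 27.9076
Current forward F = (S − I)·e^(rT) = (730.21 − 27.9076)·e^(0.0616·7/12) = 702.3024 × 1.036587 = 727.9975
Value (long) = (F − K)·e^(−rT) = (727.9975 − 799.54) × 0.964705 = -69.0174
Short position value = −(long value) = €69.02

€69.02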